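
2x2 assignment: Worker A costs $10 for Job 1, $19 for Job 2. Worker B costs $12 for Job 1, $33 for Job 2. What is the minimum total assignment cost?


Option 1: A->1 + B->2 = $10 + $33 = $43
Option 2: A->2 + B->1 = $19 + $12 = $31
Min cost = min($43, $31) = $31

$31


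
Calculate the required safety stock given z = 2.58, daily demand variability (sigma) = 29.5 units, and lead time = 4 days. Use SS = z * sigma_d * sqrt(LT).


Formula: SS = z * sigma_d * sqrt(LT)
sqrt(LT) = sqrt(4) = 2.0
SS = 2.58 * 29.5 * 2.0
SS = 152.2 units

152.2 units


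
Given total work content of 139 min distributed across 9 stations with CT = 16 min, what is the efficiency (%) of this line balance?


Formula: Efficiency = Sum of Task Times / (N_stations * CT) * 100
Total station capacity = 9 stations * 16 min = 144 min
Efficiency = 139 / 144 * 100 = 96.5%

96.5%


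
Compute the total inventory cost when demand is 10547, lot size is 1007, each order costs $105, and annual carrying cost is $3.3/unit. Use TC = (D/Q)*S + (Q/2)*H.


TC = 10547/1007 * 105 + 1007/2 * 3.3

$2761.29


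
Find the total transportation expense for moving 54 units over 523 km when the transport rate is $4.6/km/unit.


TC = dist * cost * units = 523 * 4.6 * 54 = $129913.20

$129913.20


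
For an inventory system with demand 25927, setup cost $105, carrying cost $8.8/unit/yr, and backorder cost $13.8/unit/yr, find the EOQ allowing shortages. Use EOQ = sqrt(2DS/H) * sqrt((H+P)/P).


Formula: EOQ* = sqrt(2DS/H) * sqrt((H+P)/P)
Base EOQ = sqrt(2*25927*105/8.8) = 786.58 units
Correction = sqrt((8.8+13.8)/13.8) = 1.27972
EOQ* = 786.58 * 1.27972 = 1006.6 units

1006.6 units


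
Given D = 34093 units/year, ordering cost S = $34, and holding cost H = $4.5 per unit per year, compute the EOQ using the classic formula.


Formula: EOQ = sqrt(2 * D * S / H)
Numerator: 2 * 34093 * 34 = 2318324
2DS/H = 2318324 / 4.5 = 515183.1
EOQ = sqrt(515183.1) = 717.8 units

717.8 units


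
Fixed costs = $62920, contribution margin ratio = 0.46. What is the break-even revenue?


Formula: BER = Fixed Costs / Contribution Margin Ratio
BER = $62920 / 0.46
BER = $136782.61 (to the nearest cent)

$136782.61


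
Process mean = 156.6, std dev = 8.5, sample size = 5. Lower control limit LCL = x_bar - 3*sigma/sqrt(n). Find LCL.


LCL = 156.6 - 3 * 8.5 / sqrt(5)

145.2


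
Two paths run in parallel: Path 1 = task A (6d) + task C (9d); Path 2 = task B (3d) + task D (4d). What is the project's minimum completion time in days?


Path 1 = 6 + 9 = 15 days
Path 2 = 3 + 4 = 7 days
Duration = max(15, 7) = 15 days

15 days


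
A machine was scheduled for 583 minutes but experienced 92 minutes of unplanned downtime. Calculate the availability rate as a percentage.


Formula: Availability = (Planned Time - Downtime) / Planned Time * 100
Uptime = 583 - 92 = 491 min
Availability = 491 / 583 * 100 = 84.2%

84.2%


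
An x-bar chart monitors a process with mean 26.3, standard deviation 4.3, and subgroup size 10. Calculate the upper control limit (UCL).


UCL = 26.3 + 3 * 4.3 / sqrt(10)

30.38


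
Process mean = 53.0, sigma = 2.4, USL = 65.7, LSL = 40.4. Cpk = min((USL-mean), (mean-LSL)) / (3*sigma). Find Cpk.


Cpu = (65.7 - 53.0) / (3 * 2.4) = 1.76
Cpl = (53.0 - 40.4) / (3 * 2.4) = 1.75
Cpk = min(1.76, 1.75) = 1.75

1.75


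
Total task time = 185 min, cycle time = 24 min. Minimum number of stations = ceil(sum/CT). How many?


Formula: N_min = ceil(Sum of Task Times / Cycle Time)
N_min = ceil(185 min / 24 min) = ceil(7.7083)
N_min = 8 stations

8


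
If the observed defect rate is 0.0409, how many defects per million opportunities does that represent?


DPMO = defect_rate * 1000000 = 0.0409 * 1000000

40900


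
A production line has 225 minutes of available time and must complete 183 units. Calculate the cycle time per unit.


Formula: CT = Available Time / Number of Units
CT = 225 min / 183 units
CT = 1.23 min/unit

1.23 min/unit


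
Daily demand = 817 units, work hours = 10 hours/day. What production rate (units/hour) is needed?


Formula: Production Rate = Daily Demand / Available Hours
Rate = 817 units/day / 10 hours/day
Rate = 81.7 units/hour

81.7 units/hour


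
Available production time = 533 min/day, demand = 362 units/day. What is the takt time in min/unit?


Formula: Takt Time = Available Production Time / Customer Demand
Takt = 533 min/day / 362 units/day
Takt = 1.47 min/unit

1.47 min/unit


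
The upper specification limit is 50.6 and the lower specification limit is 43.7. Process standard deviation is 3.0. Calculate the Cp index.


Cp = (50.6 - 43.7) / (6 * 3.0)

0.38


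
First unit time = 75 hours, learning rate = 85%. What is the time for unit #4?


Formula: T_n = T_1 * (learning_rate)^(log2(n)) where learning_rate = rate/100
Doublings = log2(4) = 2
T_n = 75 * 0.85^2
T_n = 75 * 0.7225 = 54.2 hours

54.2 hours


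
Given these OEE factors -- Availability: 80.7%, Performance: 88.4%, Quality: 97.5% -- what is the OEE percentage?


Formula: OEE = Availability * Performance * Quality / 10000
A * P = 80.7% * 88.4% / 100 = 71.34%
OEE = 71.34% * 97.5% / 100 = 69.6%

69.6%


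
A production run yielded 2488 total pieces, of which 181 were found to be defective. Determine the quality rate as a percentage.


Formula: Quality Rate = Good Pieces / Total Pieces * 100
Good pieces = 2488 - 181 = 2307
QR = 2307 / 2488 * 100 = 92.7%

92.7%


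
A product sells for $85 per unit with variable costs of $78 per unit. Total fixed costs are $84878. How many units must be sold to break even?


Formula: BEQ = Fixed Costs / (Price - Variable Cost)
Contribution margin = $85 - $78 = $7/unit
BEQ = ceil($84878 / $7/unit) = ceil(12125.43) = 12126 units

12126 units


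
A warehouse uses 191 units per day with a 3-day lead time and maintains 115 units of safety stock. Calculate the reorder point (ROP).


Formula: ROP = (Daily Demand * Lead Time) + Safety Stock
Demand during lead time = 191 * 3 = 573 units
ROP = 573 + 115 = 688 units

688 units


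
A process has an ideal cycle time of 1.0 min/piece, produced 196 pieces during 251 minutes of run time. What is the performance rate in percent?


Formula: Performance = (Ideal CT * Total Count) / Run Time * 100
Ideal output time = 1.0 * 196 = 196.0 min
Performance = 196.0 / 251 * 100 = 78.1%

78.1%


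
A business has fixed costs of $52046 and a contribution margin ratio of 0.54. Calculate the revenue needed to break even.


Formula: BER = Fixed Costs / Contribution Margin Ratio
BER = $52046 / 0.54
BER = $96381.48 (to the nearest cent)

$96381.48


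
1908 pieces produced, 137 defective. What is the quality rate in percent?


Formula: Quality Rate = Good Pieces / Total Pieces * 100
Good pieces = 1908 - 137 = 1771
QR = 1771 / 1908 * 100 = 92.8%

92.8%


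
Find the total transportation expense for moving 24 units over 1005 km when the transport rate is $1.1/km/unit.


TC = dist * cost * units = 1005 * 1.1 * 24 = $26532.00

$26532.00


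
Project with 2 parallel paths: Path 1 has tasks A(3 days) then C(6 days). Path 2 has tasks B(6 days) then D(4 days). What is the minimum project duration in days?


Path 1 = 3 + 6 = 9 days
Path 2 = 6 + 4 = 10 days
Duration = max(9, 10) = 10 days

10 days


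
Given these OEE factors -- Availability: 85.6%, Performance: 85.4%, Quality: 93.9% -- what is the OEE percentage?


Formula: OEE = Availability * Performance * Quality / 10000
A * P = 85.6% * 85.4% / 100 = 73.1%
OEE = 73.1% * 93.9% / 100 = 68.6%

68.6%


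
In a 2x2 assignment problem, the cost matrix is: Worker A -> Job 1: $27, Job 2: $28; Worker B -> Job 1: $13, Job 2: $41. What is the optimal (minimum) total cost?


Option 1: A->1 + B->2 = $27 + $41 = $68
Option 2: A->2 + B->1 = $28 + $13 = $41
Min cost = min($68, $41) = $41

$41


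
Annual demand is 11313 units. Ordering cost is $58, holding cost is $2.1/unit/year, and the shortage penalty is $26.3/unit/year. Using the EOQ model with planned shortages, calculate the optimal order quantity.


Formula: EOQ* = sqrt(2DS/H) * sqrt((H+P)/P)
Base EOQ = sqrt(2*11313*58/2.1) = 790.51 units
Correction = sqrt((2.1+26.3)/26.3) = 1.03916
EOQ* = 790.51 * 1.03916 = 821.5 units

821.5 units


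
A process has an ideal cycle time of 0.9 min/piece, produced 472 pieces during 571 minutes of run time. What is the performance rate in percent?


Formula: Performance = (Ideal CT * Total Count) / Run Time * 100
Ideal output time = 0.9 * 472 = 424.8 min
Performance = 424.8 / 571 * 100 = 74.4%

74.4%


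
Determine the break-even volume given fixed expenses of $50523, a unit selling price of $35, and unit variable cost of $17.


Formula: BEQ = Fixed Costs / (Price - Variable Cost)
Contribution margin = $35 - $17 = $18/unit
BEQ = ceil($50523 / $18/unit) = ceil(2806.83) = 2807 units

2807 units


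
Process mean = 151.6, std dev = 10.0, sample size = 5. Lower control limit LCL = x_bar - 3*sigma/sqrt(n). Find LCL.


LCL = 151.6 - 3 * 10.0 / sqrt(5)

138.18


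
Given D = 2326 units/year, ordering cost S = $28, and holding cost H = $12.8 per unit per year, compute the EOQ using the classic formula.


Formula: EOQ = sqrt(2 * D * S / H)
Numerator: 2 * 2326 * 28 = 130256
2DS/H = 130256 / 12.8 = 10176.3
EOQ = sqrt(10176.3) = 100.9 units

100.9 units


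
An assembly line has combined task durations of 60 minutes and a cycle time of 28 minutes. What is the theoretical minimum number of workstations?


Formula: N_min = ceil(Sum of Task Times / Cycle Time)
N_min = ceil(60 min / 28 min) = ceil(2.1429)
N_min = 3 stations

3


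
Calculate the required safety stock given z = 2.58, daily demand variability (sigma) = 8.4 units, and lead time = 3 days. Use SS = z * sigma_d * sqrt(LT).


Formula: SS = z * sigma_d * sqrt(LT)
sqrt(LT) = sqrt(3) = 1.7321
SS = 2.58 * 8.4 * 1.7321
SS = 37.5 units

37.5 units


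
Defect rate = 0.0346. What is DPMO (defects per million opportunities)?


DPMO = defect_rate * 1000000 = 0.0346 * 1000000

34600


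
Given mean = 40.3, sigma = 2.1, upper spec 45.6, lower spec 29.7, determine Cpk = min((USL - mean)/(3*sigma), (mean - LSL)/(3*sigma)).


Cpu = (45.6 - 40.3) / (3 * 2.1) = 0.84
Cpl = (40.3 - 29.7) / (3 * 2.1) = 1.68
Cpk = min(0.84, 1.68) = 0.84

0.84


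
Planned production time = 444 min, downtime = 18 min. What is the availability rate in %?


Formula: Availability = (Planned Time - Downtime) / Planned Time * 100
Uptime = 444 - 18 = 426 min
Availability = 426 / 444 * 100 = 95.9%

95.9%


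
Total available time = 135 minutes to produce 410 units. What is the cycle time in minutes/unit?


Formula: CT = Available Time / Number of Units
CT = 135 min / 410 units
CT = 0.33 min/unit

0.33 min/unit


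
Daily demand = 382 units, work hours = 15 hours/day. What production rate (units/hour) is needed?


Formula: Production Rate = Daily Demand / Available Hours
Rate = 382 units/day / 15 hours/day
Rate = 25.5 units/hour

25.5 units/hour


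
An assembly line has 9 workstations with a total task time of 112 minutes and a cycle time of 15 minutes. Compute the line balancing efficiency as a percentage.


Formula: Efficiency = Sum of Task Times / (N_stations * CT) * 100
Total station capacity = 9 stations * 15 min = 135 min
Efficiency = 112 / 135 * 100 = 83.0%

83.0%


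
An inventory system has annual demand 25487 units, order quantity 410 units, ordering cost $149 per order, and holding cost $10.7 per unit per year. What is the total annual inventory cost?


TC = 25487/410 * 149 + 410/2 * 10.7

$11455.85


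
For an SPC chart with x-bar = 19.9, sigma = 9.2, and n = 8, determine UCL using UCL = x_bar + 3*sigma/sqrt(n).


UCL = 19.9 + 3 * 9.2 / sqrt(8)

29.66


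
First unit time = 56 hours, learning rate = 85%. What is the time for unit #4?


Formula: T_n = T_1 * (learning_rate)^(log2(n)) where learning_rate = rate/100
Doublings = log2(4) = 2
T_n = 56 * 0.85^2
T_n = 56 * 0.7225 = 40.5 hours

40.5 hours


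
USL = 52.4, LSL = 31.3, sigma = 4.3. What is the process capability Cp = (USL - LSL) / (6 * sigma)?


Cp = (52.4 - 31.3) / (6 * 4.3)

0.82


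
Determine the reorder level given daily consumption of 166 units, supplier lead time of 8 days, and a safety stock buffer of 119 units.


Formula: ROP = (Daily Demand * Lead Time) + Safety Stock
Demand during lead time = 166 * 8 = 1328 units
ROP = 1328 + 119 = 1447 units

1447 units


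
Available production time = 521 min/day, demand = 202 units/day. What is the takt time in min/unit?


Formula: Takt Time = Available Production Time / Customer Demand
Takt = 521 min/day / 202 units/day
Takt = 2.58 min/unit

2.58 min/unit


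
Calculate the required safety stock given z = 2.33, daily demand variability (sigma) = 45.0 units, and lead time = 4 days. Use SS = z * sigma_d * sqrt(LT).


Formula: SS = z * sigma_d * sqrt(LT)
sqrt(LT) = sqrt(4) = 2.0
SS = 2.33 * 45.0 * 2.0
SS = 209.7 units

209.7 units


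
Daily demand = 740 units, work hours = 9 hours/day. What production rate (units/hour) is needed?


Formula: Production Rate = Daily Demand / Available Hours
Rate = 740 units/day / 9 hours/day
Rate = 82.2 units/hour

82.2 units/hour


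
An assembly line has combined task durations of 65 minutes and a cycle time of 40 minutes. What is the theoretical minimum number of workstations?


Formula: N_min = ceil(Sum of Task Times / Cycle Time)
N_min = ceil(65 min / 40 min) = ceil(1.625)
N_min = 2 stations

2


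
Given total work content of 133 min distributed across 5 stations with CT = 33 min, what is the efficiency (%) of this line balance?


Formula: Efficiency = Sum of Task Times / (N_stations * CT) * 100
Total station capacity = 5 stations * 33 min = 165 min
Efficiency = 133 / 165 * 100 = 80.6%

80.6%


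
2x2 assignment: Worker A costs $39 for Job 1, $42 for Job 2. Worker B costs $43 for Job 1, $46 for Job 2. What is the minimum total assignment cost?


Option 1: A->1 + B->2 = $39 + $46 = $85
Option 2: A->2 + B->1 = $42 + $43 = $85
Min cost = min($85, $85) = $85

$85


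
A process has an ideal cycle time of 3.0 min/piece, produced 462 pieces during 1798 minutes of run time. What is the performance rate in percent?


Formula: Performance = (Ideal CT * Total Count) / Run Time * 100
Ideal output time = 3.0 * 462 = 1386.0 min
Performance = 1386.0 / 1798 * 100 = 77.1%

77.1%


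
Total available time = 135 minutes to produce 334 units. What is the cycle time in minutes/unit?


Formula: CT = Available Time / Number of Units
CT = 135 min / 334 units
CT = 0.4 min/unit

0.4 min/unit


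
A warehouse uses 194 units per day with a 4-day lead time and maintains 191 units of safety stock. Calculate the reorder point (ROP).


Formula: ROP = (Daily Demand * Lead Time) + Safety Stock
Demand during lead time = 194 * 4 = 776 units
ROP = 776 + 191 = 967 units

967 units


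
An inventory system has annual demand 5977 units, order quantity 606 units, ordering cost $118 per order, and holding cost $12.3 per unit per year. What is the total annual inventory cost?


TC = 5977/606 * 118 + 606/2 * 12.3

$4890.74


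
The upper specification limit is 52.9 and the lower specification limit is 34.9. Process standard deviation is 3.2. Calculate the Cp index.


Cp = (52.9 - 34.9) / (6 * 3.2)

0.94


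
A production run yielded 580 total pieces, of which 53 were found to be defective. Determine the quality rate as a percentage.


Formula: Quality Rate = Good Pieces / Total Pieces * 100
Good pieces = 580 - 53 = 527
QR = 527 / 580 * 100 = 90.9%

90.9%


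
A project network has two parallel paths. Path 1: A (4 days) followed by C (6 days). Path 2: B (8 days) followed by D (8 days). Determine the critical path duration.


Path 1 = 4 + 6 = 10 days
Path 2 = 8 + 8 = 16 days
Duration = max(10, 16) = 16 days

16 days


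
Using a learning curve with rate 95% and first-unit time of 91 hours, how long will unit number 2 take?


Formula: T_n = T_1 * (learning_rate)^(log2(n)) where learning_rate = rate/100
Doublings = log2(2) = 1
T_n = 91 * 0.95^1
T_n = 91 * 0.95 = 86.5 hours

86.5 hours


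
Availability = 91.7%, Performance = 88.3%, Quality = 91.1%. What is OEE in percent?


Formula: OEE = Availability * Performance * Quality / 10000
A * P = 91.7% * 88.3% / 100 = 80.97%
OEE = 80.97% * 91.1% / 100 = 73.8%

73.8%


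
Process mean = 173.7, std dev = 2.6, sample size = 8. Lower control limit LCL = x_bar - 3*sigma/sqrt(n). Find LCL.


LCL = 173.7 - 3 * 2.6 / sqrt(8)

170.94


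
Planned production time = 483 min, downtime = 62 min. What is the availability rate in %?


Formula: Availability = (Planned Time - Downtime) / Planned Time * 100
Uptime = 483 - 62 = 421 min
Availability = 421 / 483 * 100 = 87.2%

87.2%


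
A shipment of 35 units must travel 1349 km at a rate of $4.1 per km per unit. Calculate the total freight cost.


TC = dist * cost * units = 1349 * 4.1 * 35 = $193581.50

$193581.50


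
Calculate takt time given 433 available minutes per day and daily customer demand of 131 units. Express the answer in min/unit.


Formula: Takt Time = Available Production Time / Customer Demand
Takt = 433 min/day / 131 units/day
Takt = 3.31 min/unit

3.31 min/unit


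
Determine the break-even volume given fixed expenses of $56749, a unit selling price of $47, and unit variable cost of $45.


Formula: BEQ = Fixed Costs / (Price - Variable Cost)
Contribution margin = $47 - $45 = $2/unit
BEQ = ceil($56749 / $2/unit) = ceil(28374.5) = 28375 units

28375 units


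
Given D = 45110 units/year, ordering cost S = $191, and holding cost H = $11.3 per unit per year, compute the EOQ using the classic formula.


Formula: EOQ = sqrt(2 * D * S / H)
Numerator: 2 * 45110 * 191 = 17232020
2DS/H = 17232020 / 11.3 = 1524957.5
EOQ = sqrt(1524957.5) = 1234.9 units

1234.9 units


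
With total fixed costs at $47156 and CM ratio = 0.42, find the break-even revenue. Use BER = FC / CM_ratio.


Formula: BER = Fixed Costs / Contribution Margin Ratio
BER = $47156 / 0.42
BER = $112276.19 (to the nearest cent)

$112276.19


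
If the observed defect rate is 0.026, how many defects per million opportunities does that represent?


DPMO = defect_rate * 1000000 = 0.026 * 1000000

26000


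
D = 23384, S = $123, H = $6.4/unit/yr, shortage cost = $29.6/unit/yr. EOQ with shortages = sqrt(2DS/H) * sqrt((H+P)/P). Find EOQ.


Formula: EOQ* = sqrt(2DS/H) * sqrt((H+P)/P)
Base EOQ = sqrt(2*23384*123/6.4) = 948.06 units
Correction = sqrt((6.4+29.6)/29.6) = 1.10282
EOQ* = 948.06 * 1.10282 = 1045.5 units

1045.5 units


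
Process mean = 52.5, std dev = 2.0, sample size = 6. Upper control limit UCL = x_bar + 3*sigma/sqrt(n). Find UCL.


UCL = 52.5 + 3 * 2.0 / sqrt(6)

54.95


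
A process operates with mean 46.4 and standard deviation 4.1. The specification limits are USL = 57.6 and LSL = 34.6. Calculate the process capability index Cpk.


Cpu = (57.6 - 46.4) / (3 * 4.1) = 0.91
Cpl = (46.4 - 34.6) / (3 * 4.1) = 0.96
Cpk = min(0.91, 0.96) = 0.91

0.91


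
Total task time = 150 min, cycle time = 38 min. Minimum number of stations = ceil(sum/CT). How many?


Formula: N_min = ceil(Sum of Task Times / Cycle Time)
N_min = ceil(150 min / 38 min) = ceil(3.9474)
N_min = 4 stations

4


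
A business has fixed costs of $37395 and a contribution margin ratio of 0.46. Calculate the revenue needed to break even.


Formula: BER = Fixed Costs / Contribution Margin Ratio
BER = $37395 / 0.46
BER = $81293.48 (to the nearest cent)

$81293.48


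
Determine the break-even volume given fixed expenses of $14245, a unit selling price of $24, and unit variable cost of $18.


Formula: BEQ = Fixed Costs / (Price - Variable Cost)
Contribution margin = $24 - $18 = $6/unit
BEQ = ceil($14245 / $6/unit) = ceil(2374.17) = 2375 units

2375 units


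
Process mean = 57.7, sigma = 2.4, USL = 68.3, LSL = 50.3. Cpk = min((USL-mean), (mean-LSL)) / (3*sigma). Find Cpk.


Cpu = (68.3 - 57.7) / (3 * 2.4) = 1.47
Cpl = (57.7 - 50.3) / (3 * 2.4) = 1.03
Cpk = min(1.47, 1.03) = 1.03

1.03


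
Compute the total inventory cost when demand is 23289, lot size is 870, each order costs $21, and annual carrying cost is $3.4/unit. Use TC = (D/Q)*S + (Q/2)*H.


TC = 23289/870 * 21 + 870/2 * 3.4

$2041.15


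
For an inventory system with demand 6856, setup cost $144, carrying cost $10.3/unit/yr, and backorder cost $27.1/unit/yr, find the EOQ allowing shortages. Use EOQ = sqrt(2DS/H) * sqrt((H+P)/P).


Formula: EOQ* = sqrt(2DS/H) * sqrt((H+P)/P)
Base EOQ = sqrt(2*6856*144/10.3) = 437.84 units
Correction = sqrt((10.3+27.1)/27.1) = 1.17477
EOQ* = 437.84 * 1.17477 = 514.4 units

514.4 units


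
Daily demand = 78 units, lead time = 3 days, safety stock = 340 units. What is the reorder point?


Formula: ROP = (Daily Demand * Lead Time) + Safety Stock
Demand during lead time = 78 * 3 = 234 units
ROP = 234 + 340 = 574 units

574 units


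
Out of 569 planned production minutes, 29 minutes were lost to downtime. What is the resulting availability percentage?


Formula: Availability = (Planned Time - Downtime) / Planned Time * 100
Uptime = 569 - 29 = 540 min
Availability = 540 / 569 * 100 = 94.9%

94.9%


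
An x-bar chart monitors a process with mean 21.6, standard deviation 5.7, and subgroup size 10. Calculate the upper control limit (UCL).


UCL = 21.6 + 3 * 5.7 / sqrt(10)

27.01


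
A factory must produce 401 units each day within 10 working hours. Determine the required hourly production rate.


Formula: Production Rate = Daily Demand / Available Hours
Rate = 401 units/day / 10 hours/day
Rate = 40.1 units/hour

40.1 units/hour


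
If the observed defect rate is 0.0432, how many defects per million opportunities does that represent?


DPMO = defect_rate * 1000000 = 0.0432 * 1000000

43200


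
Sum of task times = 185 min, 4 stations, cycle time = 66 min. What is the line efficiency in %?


Formula: Efficiency = Sum of Task Times / (N_stations * CT) * 100
Total station capacity = 4 stations * 66 min = 264 min
Efficiency = 185 / 264 * 100 = 70.1%

70.1%


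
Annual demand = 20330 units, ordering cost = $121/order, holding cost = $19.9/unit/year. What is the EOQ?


Formula: EOQ = sqrt(2 * D * S / H)
Numerator: 2 * 20330 * 121 = 4919860
2DS/H = 4919860 / 19.9 = 247229.1
EOQ = sqrt(247229.1) = 497.2 units

497.2 units


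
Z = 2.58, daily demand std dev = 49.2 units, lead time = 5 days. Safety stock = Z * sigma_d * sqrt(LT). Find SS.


Formula: SS = z * sigma_d * sqrt(LT)
sqrt(LT) = sqrt(5) = 2.2361
SS = 2.58 * 49.2 * 2.2361
SS = 283.8 units

283.8 units


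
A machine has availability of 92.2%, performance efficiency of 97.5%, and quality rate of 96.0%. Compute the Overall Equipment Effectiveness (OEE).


Formula: OEE = Availability * Performance * Quality / 10000
A * P = 92.2% * 97.5% / 100 = 89.9%
OEE = 89.9% * 96.0% / 100 = 86.3%

86.3%


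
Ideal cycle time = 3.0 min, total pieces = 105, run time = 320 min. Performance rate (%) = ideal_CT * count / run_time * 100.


Formula: Performance = (Ideal CT * Total Count) / Run Time * 100
Ideal output time = 3.0 * 105 = 315.0 min
Performance = 315.0 / 320 * 100 = 98.4%

98.4%


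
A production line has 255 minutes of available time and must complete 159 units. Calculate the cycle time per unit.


Formula: CT = Available Time / Number of Units
CT = 255 min / 159 units
CT = 1.6 min/unit

1.6 min/unit


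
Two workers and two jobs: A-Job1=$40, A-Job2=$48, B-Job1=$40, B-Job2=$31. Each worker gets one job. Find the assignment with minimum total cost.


Option 1: A->1 + B->2 = $40 + $31 = $71
Option 2: A->2 + B->1 = $48 + $40 = $88
Min cost = min($71, $88) = $71

$71


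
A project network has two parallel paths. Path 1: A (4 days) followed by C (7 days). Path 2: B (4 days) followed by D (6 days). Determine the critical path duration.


Path 1 = 4 + 7 = 11 days
Path 2 = 4 + 6 = 10 days
Duration = max(11, 10) = 11 days

11 days


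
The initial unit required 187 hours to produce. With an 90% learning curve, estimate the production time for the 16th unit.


Formula: T_n = T_1 * (learning_rate)^(log2(n)) where learning_rate = rate/100
Doublings = log2(16) = 4
T_n = 187 * 0.9^4
T_n = 187 * 0.6561 = 122.7 hours

122.7 hours


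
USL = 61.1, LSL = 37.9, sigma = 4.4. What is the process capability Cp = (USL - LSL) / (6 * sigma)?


Cp = (61.1 - 37.9) / (6 * 4.4)

0.88


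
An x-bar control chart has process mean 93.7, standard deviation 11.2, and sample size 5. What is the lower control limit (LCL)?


LCL = 93.7 - 3 * 11.2 / sqrt(5)

78.67


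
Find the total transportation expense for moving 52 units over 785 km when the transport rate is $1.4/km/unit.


TC = dist * cost * units = 785 * 1.4 * 52 = $57148.00

$57148.00


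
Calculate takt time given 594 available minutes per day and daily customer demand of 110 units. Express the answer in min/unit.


Formula: Takt Time = Available Production Time / Customer Demand
Takt = 594 min/day / 110 units/day
Takt = 5.4 min/unit

5.4 min/unit


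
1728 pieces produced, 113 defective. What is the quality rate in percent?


Formula: Quality Rate = Good Pieces / Total Pieces * 100
Good pieces = 1728 - 113 = 1615
QR = 1615 / 1728 * 100 = 93.5%

93.5%


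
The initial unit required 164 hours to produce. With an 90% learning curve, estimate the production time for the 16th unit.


Formula: T_n = T_1 * (learning_rate)^(log2(n)) where learning_rate = rate/100
Doublings = log2(16) = 4
T_n = 164 * 0.9^4
T_n = 164 * 0.6561 = 107.6 hours

107.6 hours


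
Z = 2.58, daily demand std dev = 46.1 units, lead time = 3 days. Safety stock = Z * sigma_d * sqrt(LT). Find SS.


Formula: SS = z * sigma_d * sqrt(LT)
sqrt(LT) = sqrt(3) = 1.7321
SS = 2.58 * 46.1 * 1.7321
SS = 206.0 units

206.0 units


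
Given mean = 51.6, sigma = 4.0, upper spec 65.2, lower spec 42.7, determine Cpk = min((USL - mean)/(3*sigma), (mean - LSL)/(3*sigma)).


Cpu = (65.2 - 51.6) / (3 * 4.0) = 1.13
Cpl = (51.6 - 42.7) / (3 * 4.0) = 0.74
Cpk = min(1.13, 0.74) = 0.74

0.74


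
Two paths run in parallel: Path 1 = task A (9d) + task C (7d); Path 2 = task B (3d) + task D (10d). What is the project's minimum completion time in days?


Path 1 = 9 + 7 = 16 days
Path 2 = 3 + 10 = 13 days
Duration = max(16, 13) = 16 days

16 days


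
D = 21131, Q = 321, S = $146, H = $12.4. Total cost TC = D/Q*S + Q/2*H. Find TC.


TC = 21131/321 * 146 + 321/2 * 12.4

$11601.18


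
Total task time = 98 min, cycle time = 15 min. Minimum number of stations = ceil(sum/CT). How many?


Formula: N_min = ceil(Sum of Task Times / Cycle Time)
N_min = ceil(98 min / 15 min) = ceil(6.5333)
N_min = 7 stations

7


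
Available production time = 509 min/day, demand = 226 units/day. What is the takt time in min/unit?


Formula: Takt Time = Available Production Time / Customer Demand
Takt = 509 min/day / 226 units/day
Takt = 2.25 min/unit

2.25 min/unit


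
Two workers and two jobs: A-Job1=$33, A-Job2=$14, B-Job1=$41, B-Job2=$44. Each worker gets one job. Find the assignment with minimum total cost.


Option 1: A->1 + B->2 = $33 + $44 = $77
Option 2: A->2 + B->1 = $14 + $41 = $55
Min cost = min($77, $55) = $55

$55


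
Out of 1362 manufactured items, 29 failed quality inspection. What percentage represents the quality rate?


Formula: Quality Rate = Good Pieces / Total Pieces * 100
Good pieces = 1362 - 29 = 1333
QR = 1333 / 1362 * 100 = 97.9%

97.9%


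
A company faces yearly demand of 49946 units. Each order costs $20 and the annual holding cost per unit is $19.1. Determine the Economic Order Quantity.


Formula: EOQ = sqrt(2 * D * S / H)
Numerator: 2 * 49946 * 20 = 1997840
2DS/H = 1997840 / 19.1 = 104599.0
EOQ = sqrt(104599.0) = 323.4 units

323.4 units


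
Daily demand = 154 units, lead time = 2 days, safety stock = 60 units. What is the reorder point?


Formula: ROP = (Daily Demand * Lead Time) + Safety Stock
Demand during lead time = 154 * 2 = 308 units
ROP = 308 + 60 = 368 units

368 units


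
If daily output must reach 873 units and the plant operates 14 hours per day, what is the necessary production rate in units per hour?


Formula: Production Rate = Daily Demand / Available Hours
Rate = 873 units/day / 14 hours/day
Rate = 62.4 units/hour

62.4 units/hour


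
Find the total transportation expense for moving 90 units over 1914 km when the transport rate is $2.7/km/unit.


TC = dist * cost * units = 1914 * 2.7 * 90 = $465102.00

$465102.00


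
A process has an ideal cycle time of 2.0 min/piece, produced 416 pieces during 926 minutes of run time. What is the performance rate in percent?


Formula: Performance = (Ideal CT * Total Count) / Run Time * 100
Ideal output time = 2.0 * 416 = 832.0 min
Performance = 832.0 / 926 * 100 = 89.8%

89.8%


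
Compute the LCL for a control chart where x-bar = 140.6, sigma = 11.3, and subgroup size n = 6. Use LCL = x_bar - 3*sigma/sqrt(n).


LCL = 140.6 - 3 * 11.3 / sqrt(6)

126.76


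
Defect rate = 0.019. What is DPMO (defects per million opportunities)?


DPMO = defect_rate * 1000000 = 0.019 * 1000000

19000


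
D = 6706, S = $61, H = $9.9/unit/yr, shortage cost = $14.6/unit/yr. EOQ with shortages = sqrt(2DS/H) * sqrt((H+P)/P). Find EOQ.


Formula: EOQ* = sqrt(2DS/H) * sqrt((H+P)/P)
Base EOQ = sqrt(2*6706*61/9.9) = 287.47 units
Correction = sqrt((9.9+14.6)/14.6) = 1.29541
EOQ* = 287.47 * 1.29541 = 372.4 units

372.4 units


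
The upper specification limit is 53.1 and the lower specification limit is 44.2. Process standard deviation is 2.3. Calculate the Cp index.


Cp = (53.1 - 44.2) / (6 * 2.3)

0.64


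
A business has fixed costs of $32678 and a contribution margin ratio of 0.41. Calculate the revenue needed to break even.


Formula: BER = Fixed Costs / Contribution Margin Ratio
BER = $32678 / 0.41
BER = $79702.44 (to the nearest cent)

$79702.44


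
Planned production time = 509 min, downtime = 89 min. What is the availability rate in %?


Formula: Availability = (Planned Time - Downtime) / Planned Time * 100
Uptime = 509 - 89 = 420 min
Availability = 420 / 509 * 100 = 82.5%

82.5%


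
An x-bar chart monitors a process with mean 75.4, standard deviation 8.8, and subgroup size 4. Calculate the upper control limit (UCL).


UCL = 75.4 + 3 * 8.8 / sqrt(4)

88.6


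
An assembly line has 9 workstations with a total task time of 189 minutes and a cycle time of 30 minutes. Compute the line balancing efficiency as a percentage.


Formula: Efficiency = Sum of Task Times / (N_stations * CT) * 100
Total station capacity = 9 stations * 30 min = 270 min
Efficiency = 189 / 270 * 100 = 70.0%

70.0%


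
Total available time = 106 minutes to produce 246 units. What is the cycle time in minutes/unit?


Formula: CT = Available Time / Number of Units
CT = 106 min / 246 units
CT = 0.43 min/unit

0.43 min/unit


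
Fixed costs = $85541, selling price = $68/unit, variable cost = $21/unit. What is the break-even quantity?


Formula: BEQ = Fixed Costs / (Price - Variable Cost)
Contribution margin = $68 - $21 = $47/unit
BEQ = ceil($85541 / $47/unit) = ceil(1820.02) = 1821 units

1821 units


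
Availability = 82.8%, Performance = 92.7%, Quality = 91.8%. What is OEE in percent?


Formula: OEE = Availability * Performance * Quality / 10000
A * P = 82.8% * 92.7% / 100 = 76.76%
OEE = 76.76% * 91.8% / 100 = 70.5%

70.5%


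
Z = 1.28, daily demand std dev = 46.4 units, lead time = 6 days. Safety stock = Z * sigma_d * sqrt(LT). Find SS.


Formula: SS = z * sigma_d * sqrt(LT)
sqrt(LT) = sqrt(6) = 2.4495
SS = 1.28 * 46.4 * 2.4495
SS = 145.5 units

145.5 units


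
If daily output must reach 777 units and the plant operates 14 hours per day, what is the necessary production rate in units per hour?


Formula: Production Rate = Daily Demand / Available Hours
Rate = 777 units/day / 14 hours/day
Rate = 55.5 units/hour

55.5 units/hour


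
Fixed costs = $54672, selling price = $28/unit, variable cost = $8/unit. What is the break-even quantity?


Formula: BEQ = Fixed Costs / (Price - Variable Cost)
Contribution margin = $28 - $8 = $20/unit
BEQ = ceil($54672 / $20/unit) = ceil(2733.6) = 2734 units

2734 units


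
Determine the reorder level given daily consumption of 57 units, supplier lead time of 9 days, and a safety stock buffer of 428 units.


Formula: ROP = (Daily Demand * Lead Time) + Safety Stock
Demand during lead time = 57 * 9 = 513 units
ROP = 513 + 428 = 941 units

941 units


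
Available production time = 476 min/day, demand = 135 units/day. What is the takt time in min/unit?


Formula: Takt Time = Available Production Time / Customer Demand
Takt = 476 min/day / 135 units/day
Takt = 3.53 min/unit

3.53 min/unit


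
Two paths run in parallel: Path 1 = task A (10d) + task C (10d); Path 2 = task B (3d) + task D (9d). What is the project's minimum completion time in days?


Path 1 = 10 + 10 = 20 days
Path 2 = 3 + 9 = 12 days
Duration = max(20, 12) = 20 days

20 days


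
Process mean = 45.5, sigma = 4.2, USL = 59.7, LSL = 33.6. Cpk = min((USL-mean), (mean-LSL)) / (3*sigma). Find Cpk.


Cpu = (59.7 - 45.5) / (3 * 4.2) = 1.13
Cpl = (45.5 - 33.6) / (3 * 4.2) = 0.94
Cpk = min(1.13, 0.94) = 0.94

0.94


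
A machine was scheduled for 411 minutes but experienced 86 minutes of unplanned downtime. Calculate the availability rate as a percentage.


Formula: Availability = (Planned Time - Downtime) / Planned Time * 100
Uptime = 411 - 86 = 325 min
Availability = 325 / 411 * 100 = 79.1%

79.1%


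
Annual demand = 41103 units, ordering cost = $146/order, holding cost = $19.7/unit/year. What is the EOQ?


Formula: EOQ = sqrt(2 * D * S / H)
Numerator: 2 * 41103 * 146 = 12002076
2DS/H = 12002076 / 19.7 = 609242.4
EOQ = sqrt(609242.4) = 780.5 units

780.5 units


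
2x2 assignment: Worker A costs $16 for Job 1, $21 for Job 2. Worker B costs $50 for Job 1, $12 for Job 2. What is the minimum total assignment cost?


Option 1: A->1 + B->2 = $16 + $12 = $28
Option 2: A->2 + B->1 = $21 + $50 = $71
Min cost = min($28, $71) = $28

$28


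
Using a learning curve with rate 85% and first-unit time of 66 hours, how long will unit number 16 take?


Formula: T_n = T_1 * (learning_rate)^(log2(n)) where learning_rate = rate/100
Doublings = log2(16) = 4
T_n = 66 * 0.85^4
T_n = 66 * 0.522 = 34.5 hours

34.5 hours


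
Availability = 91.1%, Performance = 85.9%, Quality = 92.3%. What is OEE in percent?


Formula: OEE = Availability * Performance * Quality / 10000
A * P = 91.1% * 85.9% / 100 = 78.25%
OEE = 78.25% * 92.3% / 100 = 72.2%

72.2%


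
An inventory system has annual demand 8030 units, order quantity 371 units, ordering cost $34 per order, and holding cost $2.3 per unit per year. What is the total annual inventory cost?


TC = 8030/371 * 34 + 371/2 * 2.3

$1162.55


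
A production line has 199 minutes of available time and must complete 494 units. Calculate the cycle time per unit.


Formula: CT = Available Time / Number of Units
CT = 199 min / 494 units
CT = 0.4 min/unit

0.4 min/unit


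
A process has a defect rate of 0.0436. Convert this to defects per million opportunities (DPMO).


DPMO = defect_rate * 1000000 = 0.0436 * 1000000

43600


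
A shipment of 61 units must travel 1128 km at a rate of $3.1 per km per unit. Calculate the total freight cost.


TC = dist * cost * units = 1128 * 3.1 * 61 = $213304.80

$213304.80


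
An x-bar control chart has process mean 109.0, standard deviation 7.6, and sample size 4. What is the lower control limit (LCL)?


LCL = 109.0 - 3 * 7.6 / sqrt(4)

97.6


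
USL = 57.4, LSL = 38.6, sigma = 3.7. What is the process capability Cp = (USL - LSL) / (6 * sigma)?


Cp = (57.4 - 38.6) / (6 * 3.7)

0.85


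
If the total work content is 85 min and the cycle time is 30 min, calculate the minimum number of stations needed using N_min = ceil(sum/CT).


Formula: N_min = ceil(Sum of Task Times / Cycle Time)
N_min = ceil(85 min / 30 min) = ceil(2.8333)
N_min = 3 stations

3


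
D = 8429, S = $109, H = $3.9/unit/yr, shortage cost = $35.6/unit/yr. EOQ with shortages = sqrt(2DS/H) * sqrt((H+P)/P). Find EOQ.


Formula: EOQ* = sqrt(2DS/H) * sqrt((H+P)/P)
Base EOQ = sqrt(2*8429*109/3.9) = 686.41 units
Correction = sqrt((3.9+35.6)/35.6) = 1.05335
EOQ* = 686.41 * 1.05335 = 723.0 units

723.0 units


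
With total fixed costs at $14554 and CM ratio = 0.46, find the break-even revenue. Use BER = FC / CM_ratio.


Formula: BER = Fixed Costs / Contribution Margin Ratio
BER = $14554 / 0.46
BER = $31639.13 (to the nearest cent)

$31639.13


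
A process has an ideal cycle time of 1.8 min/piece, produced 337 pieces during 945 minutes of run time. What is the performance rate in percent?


Formula: Performance = (Ideal CT * Total Count) / Run Time * 100
Ideal output time = 1.8 * 337 = 606.6 min
Performance = 606.6 / 945 * 100 = 64.2%

64.2%


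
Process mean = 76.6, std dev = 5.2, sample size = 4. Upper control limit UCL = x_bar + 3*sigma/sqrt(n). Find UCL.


UCL = 76.6 + 3 * 5.2 / sqrt(4)

84.4


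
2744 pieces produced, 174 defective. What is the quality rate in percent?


Formula: Quality Rate = Good Pieces / Total Pieces * 100
Good pieces = 2744 - 174 = 2570
QR = 2570 / 2744 * 100 = 93.7%

93.7%


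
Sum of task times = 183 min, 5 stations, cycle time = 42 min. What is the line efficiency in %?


Formula: Efficiency = Sum of Task Times / (N_stations * CT) * 100
Total station capacity = 5 stations * 42 min = 210 min
Efficiency = 183 / 210 * 100 = 87.1%

87.1%


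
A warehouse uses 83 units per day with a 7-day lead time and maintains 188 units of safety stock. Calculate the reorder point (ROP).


Formula: ROP = (Daily Demand * Lead Time) + Safety Stock
Demand during lead time = 83 * 7 = 581 units
ROP = 581 + 188 = 769 units

769 units


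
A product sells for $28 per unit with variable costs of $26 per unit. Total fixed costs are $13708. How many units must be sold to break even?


Formula: BEQ = Fixed Costs / (Price - Variable Cost)
Contribution margin = $28 - $26 = $2/unit
BEQ = ceil($13708 / $2/unit) = ceil(6854.0) = 6854 units

6854 units


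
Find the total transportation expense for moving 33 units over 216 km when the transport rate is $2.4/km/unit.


TC = dist * cost * units = 216 * 2.4 * 33 = $17107.20

$17107.20


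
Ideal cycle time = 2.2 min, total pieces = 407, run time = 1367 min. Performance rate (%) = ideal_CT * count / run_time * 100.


Formula: Performance = (Ideal CT * Total Count) / Run Time * 100
Ideal output time = 2.2 * 407 = 895.4 min
Performance = 895.4 / 1367 * 100 = 65.5%

65.5%


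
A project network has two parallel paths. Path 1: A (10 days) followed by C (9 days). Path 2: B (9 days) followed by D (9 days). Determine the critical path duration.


Path 1 = 10 + 9 = 19 days
Path 2 = 9 + 9 = 18 days
Duration = max(19, 18) = 19 days

19 days


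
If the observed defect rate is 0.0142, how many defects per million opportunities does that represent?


DPMO = defect_rate * 1000000 = 0.0142 * 1000000

14200


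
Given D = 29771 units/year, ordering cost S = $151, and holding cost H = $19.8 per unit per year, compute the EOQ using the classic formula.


Formula: EOQ = sqrt(2 * D * S / H)
Numerator: 2 * 29771 * 151 = 8990842
2DS/H = 8990842 / 19.8 = 454082.9
EOQ = sqrt(454082.9) = 673.9 units

673.9 units


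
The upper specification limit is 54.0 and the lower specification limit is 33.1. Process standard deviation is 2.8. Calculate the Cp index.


Cp = (54.0 - 33.1) / (6 * 2.8)

1.24
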